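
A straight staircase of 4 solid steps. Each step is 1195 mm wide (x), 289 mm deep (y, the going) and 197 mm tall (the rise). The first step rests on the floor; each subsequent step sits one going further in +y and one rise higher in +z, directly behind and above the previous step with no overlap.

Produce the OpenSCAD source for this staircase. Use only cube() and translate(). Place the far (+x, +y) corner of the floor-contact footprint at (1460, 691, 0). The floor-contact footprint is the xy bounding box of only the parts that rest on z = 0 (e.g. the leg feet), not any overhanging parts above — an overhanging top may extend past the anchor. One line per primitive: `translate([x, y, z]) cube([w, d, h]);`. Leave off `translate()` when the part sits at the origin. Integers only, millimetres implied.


translate([265, 402, 0]) cube([1195, 289, 197]);
translate([265, 691, 197]) cube([1195, 289, 197]);
translate([265, 980, 394]) cube([1195, 289, 197]);
translate([265, 1269, 591]) cube([1195, 289, 197]);


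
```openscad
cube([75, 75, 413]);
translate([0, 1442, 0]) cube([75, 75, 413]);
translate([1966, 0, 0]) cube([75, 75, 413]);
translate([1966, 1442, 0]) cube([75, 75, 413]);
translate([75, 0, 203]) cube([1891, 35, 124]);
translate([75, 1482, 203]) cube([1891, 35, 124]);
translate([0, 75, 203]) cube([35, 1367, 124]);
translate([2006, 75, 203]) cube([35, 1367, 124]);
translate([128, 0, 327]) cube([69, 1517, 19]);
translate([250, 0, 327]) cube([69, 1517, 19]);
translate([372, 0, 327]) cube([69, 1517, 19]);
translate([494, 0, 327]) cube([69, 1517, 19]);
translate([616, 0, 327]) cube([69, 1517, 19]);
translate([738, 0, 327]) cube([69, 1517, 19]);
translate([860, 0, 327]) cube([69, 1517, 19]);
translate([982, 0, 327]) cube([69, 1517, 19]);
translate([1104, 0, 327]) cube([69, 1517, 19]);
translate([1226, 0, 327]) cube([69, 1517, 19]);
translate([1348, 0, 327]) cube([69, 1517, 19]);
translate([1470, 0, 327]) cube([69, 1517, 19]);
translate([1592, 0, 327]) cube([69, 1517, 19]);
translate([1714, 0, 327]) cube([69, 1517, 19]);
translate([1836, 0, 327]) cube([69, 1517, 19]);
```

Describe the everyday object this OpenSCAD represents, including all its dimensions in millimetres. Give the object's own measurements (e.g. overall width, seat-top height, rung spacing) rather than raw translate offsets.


A bed frame 2041 mm long (x) by 1517 mm wide (y). Four 75×75 mm corner posts, 413 mm tall, at the corners of the footprint. Four rails of 35 mm thickness and 124 mm height run between adjacent posts with their undersides at z = 203 mm, their outer faces flush with the outside of the frame (the two x-running rails run between the posts' inner faces; the two y-running rails run between the posts' inner faces). 15 slats, each 69 mm wide (x) and 19 mm thick, lie across the top of the two x-running rails, running the full 1517 mm width of the frame in y; along x they sit between the end posts with a 53 mm gap after the −x posts and between neighbouring slats, leaving 61 mm before the +x posts.


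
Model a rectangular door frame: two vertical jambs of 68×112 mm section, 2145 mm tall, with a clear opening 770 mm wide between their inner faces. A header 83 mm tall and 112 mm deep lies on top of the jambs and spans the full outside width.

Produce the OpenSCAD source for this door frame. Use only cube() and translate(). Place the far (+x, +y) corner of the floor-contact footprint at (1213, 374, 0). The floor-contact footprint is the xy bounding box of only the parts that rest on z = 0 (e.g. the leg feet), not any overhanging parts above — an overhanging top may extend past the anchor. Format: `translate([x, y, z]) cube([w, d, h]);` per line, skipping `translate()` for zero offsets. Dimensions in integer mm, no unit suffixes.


translate([307, 262, 0]) cube([68, 112, 2145]);
translate([1145, 262, 0]) cube([68, 112, 2145]);
translate([307, 262, 2145]) cube([906, 112, 83]);


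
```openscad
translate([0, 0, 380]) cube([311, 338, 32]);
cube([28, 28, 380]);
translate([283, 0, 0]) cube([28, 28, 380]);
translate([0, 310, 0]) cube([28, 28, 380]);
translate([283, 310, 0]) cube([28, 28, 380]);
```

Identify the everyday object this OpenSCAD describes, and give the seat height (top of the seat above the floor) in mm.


A stool. The seat height is 412 mm.

A 311×338×32 slab at z = 380 on four corner posts — a stool. The seat top is 380 + 32 = 412 mm.


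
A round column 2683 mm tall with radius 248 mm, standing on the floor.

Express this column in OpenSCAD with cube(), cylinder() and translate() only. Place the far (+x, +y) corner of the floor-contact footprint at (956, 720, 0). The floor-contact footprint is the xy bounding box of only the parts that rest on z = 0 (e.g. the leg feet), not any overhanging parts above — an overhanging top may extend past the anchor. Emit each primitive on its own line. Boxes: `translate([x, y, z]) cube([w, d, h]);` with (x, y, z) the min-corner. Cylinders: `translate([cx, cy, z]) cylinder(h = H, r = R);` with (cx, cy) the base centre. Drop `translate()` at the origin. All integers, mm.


translate([708, 472, 0]) cylinder(h = 2683, r = 248);


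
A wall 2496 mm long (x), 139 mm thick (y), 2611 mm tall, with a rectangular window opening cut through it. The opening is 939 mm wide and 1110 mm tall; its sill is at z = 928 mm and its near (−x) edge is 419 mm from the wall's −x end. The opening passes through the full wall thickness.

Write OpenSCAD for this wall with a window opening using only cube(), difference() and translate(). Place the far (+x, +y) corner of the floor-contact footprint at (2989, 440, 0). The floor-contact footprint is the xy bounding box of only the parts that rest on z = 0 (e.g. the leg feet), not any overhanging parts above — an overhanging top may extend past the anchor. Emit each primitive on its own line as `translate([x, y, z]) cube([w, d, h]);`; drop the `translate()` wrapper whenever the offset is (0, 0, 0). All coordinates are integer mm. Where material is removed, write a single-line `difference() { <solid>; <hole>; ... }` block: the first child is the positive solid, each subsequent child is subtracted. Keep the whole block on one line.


difference() { translate([493, 301, 0]) cube([2496, 139, 2611]); translate([912, 301, 928]) cube([939, 139, 1110]); }


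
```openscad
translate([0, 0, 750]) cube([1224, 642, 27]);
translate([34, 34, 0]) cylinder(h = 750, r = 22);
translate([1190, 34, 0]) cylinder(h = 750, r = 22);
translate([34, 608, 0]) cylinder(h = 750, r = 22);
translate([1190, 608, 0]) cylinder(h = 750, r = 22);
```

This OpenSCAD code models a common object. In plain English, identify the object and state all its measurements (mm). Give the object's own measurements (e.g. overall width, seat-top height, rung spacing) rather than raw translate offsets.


A rectangular dining table. The top is 1224×642×27 mm with its upper surface at z = 777 mm. It stands on four round legs of 44 mm diameter, each leg's bounding box inset 12 mm from the nearest pair of top edges, running from the floor to the underside of the top.


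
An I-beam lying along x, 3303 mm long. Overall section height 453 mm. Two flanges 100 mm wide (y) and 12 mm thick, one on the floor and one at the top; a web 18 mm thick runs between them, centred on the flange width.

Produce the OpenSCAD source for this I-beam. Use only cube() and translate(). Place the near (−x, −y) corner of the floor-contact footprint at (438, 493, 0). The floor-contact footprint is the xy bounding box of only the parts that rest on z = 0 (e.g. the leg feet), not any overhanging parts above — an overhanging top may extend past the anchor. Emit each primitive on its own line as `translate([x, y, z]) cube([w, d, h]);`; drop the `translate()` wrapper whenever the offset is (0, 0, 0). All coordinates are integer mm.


translate([438, 493, 0]) cube([3303, 100, 12]);
translate([438, 534, 12]) cube([3303, 18, 429]);
translate([438, 493, 441]) cube([3303, 100, 12]);


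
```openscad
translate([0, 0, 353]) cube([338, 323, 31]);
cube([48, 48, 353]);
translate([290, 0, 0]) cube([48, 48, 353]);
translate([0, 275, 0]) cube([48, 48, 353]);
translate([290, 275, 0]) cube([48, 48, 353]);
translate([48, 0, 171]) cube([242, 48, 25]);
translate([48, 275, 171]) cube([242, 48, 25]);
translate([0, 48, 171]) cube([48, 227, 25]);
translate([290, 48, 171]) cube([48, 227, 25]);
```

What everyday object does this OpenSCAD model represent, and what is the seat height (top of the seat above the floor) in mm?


A stool. The seat height is 384 mm.

A 338×323×31 slab at z = 353 on four corner posts — a stool. The seat top is 353 + 31 = 384 mm.


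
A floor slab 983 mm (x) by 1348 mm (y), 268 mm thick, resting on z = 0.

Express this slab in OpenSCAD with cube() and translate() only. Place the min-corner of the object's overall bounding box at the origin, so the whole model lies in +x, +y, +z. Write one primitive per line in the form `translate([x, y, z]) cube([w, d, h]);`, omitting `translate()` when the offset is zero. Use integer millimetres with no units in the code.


cube([983, 1348, 268]);


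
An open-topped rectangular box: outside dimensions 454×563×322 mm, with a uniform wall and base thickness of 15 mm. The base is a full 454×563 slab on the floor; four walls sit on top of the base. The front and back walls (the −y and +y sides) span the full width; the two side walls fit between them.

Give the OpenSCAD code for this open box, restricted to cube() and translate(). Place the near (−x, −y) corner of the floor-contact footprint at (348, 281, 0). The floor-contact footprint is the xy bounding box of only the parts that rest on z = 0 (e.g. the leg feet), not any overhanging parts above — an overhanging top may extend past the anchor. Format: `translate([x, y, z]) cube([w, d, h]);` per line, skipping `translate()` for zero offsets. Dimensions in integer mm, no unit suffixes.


translate([348, 281, 0]) cube([454, 563, 15]);
translate([348, 281, 15]) cube([454, 15, 307]);
translate([348, 829, 15]) cube([454, 15, 307]);
translate([348, 296, 15]) cube([15, 533, 307]);
translate([787, 296, 15]) cube([15, 533, 307]);


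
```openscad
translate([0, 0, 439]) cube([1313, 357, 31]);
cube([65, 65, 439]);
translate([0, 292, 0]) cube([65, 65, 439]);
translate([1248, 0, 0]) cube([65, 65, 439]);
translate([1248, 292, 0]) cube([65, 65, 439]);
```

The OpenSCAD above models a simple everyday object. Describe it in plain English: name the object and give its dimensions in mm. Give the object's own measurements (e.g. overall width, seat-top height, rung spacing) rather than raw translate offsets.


A bench: a 1313×357 mm seat slab, 31 mm thick, top at z = 470 mm, on four 65×65 mm square legs flush with the seat corners and standing on z = 0.


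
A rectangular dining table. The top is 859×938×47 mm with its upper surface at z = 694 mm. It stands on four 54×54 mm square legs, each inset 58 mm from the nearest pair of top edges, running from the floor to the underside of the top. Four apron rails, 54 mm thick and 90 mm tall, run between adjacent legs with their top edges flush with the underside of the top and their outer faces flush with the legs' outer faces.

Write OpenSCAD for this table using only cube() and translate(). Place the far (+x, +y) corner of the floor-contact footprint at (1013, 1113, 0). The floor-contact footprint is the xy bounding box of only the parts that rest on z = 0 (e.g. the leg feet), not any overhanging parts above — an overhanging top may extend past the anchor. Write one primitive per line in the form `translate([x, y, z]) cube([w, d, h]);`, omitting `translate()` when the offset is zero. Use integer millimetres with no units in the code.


// leg_h = 694 - 47 = 647
// apron z = 647 - 90 = 557
translate([212, 233, 647]) cube([859, 938, 47]);
translate([270, 291, 0]) cube([54, 54, 647]);
translate([959, 291, 0]) cube([54, 54, 647]);
translate([270, 1059, 0]) cube([54, 54, 647]);
translate([959, 1059, 0]) cube([54, 54, 647]);
translate([324, 291, 557]) cube([635, 54, 90]);
translate([324, 1059, 557]) cube([635, 54, 90]);
translate([270, 345, 557]) cube([54, 714, 90]);
translate([959, 345, 557]) cube([54, 714, 90]);


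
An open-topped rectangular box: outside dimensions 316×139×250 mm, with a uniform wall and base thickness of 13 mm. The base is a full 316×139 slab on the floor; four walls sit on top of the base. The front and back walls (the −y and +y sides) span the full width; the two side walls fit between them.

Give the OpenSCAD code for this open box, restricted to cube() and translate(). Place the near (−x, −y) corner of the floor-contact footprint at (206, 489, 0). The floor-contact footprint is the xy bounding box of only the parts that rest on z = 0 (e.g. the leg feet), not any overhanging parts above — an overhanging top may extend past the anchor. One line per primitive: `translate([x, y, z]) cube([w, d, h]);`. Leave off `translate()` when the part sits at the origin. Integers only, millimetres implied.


translate([206, 489, 0]) cube([316, 139, 13]);
translate([206, 489, 13]) cube([316, 13, 237]);
translate([206, 615, 13]) cube([316, 13, 237]);
translate([206, 502, 13]) cube([13, 113, 237]);
translate([509, 502, 13]) cube([13, 113, 237]);


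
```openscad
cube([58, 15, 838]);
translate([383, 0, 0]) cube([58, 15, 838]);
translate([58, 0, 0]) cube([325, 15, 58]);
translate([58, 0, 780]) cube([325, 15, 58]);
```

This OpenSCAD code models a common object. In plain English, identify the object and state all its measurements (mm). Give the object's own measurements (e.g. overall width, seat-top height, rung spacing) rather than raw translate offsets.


A rectangular picture frame lying in the x–z plane (depth along y). The opening is 325 mm wide (x) by 722 mm tall (z), surrounded by a border 58 mm wide on all four sides. The frame is 15 mm deep and is made of two full-height vertical stiles with two horizontal rails fitted between them.


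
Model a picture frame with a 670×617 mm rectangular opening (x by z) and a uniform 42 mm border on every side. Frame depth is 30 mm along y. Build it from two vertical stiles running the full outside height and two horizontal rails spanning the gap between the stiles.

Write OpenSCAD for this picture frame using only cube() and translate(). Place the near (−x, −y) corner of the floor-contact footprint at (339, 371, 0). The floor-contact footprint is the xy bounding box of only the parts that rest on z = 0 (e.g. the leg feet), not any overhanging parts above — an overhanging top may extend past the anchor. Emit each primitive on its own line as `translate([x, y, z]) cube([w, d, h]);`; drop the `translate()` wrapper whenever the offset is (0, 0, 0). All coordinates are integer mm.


translate([339, 371, 0]) cube([42, 30, 701]);
translate([1051, 371, 0]) cube([42, 30, 701]);
translate([381, 371, 0]) cube([670, 30, 42]);
translate([381, 371, 659]) cube([670, 30, 42]);


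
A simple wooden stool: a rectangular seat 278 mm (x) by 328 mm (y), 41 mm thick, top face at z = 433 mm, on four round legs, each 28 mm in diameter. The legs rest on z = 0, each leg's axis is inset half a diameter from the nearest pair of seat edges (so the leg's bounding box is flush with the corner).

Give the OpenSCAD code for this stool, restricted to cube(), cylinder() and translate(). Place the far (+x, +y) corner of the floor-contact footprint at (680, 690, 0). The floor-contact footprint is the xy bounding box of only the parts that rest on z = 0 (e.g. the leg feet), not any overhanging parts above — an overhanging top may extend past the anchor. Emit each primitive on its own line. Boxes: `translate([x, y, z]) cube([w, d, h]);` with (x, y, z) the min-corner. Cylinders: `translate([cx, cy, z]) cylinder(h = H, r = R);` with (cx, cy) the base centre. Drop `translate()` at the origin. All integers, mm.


translate([402, 362, 392]) cube([278, 328, 41]);
translate([416, 376, 0]) cylinder(h = 392, r = 14);
translate([666, 376, 0]) cylinder(h = 392, r = 14);
translate([416, 676, 0]) cylinder(h = 392, r = 14);
translate([666, 676, 0]) cylinder(h = 392, r = 14);


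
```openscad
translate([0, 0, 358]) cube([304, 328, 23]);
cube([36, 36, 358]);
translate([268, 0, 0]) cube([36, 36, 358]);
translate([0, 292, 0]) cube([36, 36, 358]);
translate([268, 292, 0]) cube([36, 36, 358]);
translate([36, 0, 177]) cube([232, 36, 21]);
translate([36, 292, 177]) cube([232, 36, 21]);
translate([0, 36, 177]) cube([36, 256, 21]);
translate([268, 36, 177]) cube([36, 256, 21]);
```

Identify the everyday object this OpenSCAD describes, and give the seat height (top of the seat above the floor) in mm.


A stool. The seat height is 381 mm.

A 304×328×23 slab at z = 358 on four corner posts — a stool. The seat top is 358 + 23 = 381 mm.


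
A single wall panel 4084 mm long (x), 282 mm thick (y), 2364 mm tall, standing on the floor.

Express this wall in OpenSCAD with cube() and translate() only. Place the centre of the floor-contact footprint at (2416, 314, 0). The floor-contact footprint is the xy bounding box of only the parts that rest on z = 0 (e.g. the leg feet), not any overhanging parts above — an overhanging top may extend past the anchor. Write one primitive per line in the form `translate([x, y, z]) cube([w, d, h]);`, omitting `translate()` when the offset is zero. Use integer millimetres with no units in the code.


translate([374, 173, 0]) cube([4084, 282, 2364]);


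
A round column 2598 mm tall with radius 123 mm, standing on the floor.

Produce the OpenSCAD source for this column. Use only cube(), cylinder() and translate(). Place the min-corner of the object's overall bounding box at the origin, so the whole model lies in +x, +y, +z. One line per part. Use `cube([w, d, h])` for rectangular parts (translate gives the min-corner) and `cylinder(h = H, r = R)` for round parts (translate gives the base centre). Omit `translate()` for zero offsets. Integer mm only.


translate([123, 123, 0]) cylinder(h = 2598, r = 123);


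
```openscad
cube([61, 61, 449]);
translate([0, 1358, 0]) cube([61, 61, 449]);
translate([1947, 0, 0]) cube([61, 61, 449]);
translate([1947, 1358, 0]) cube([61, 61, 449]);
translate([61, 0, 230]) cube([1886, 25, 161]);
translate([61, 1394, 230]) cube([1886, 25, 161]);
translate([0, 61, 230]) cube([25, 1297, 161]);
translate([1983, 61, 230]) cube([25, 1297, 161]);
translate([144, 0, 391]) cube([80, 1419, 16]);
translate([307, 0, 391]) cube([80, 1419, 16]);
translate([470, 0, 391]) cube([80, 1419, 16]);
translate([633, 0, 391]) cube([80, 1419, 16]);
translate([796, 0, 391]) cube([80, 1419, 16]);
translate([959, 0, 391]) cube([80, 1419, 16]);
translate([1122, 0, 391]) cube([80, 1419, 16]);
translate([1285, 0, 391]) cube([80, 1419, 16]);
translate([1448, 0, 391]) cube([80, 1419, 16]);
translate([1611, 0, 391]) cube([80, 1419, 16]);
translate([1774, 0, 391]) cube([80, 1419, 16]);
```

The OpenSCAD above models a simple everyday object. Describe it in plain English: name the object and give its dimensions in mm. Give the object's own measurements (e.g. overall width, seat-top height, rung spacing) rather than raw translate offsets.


A bed frame 2008 mm long (x) by 1419 mm wide (y). Four 61×61 mm corner posts, 449 mm tall, at the corners of the footprint. Four rails of 25 mm thickness and 161 mm height run between adjacent posts with their undersides at z = 230 mm, their outer faces flush with the outside of the frame (the two x-running rails run between the posts' inner faces; the two y-running rails run between the posts' inner faces). 11 slats, each 80 mm wide (x) and 16 mm thick, lie across the top of the two x-running rails, running the full 1419 mm width of the frame in y; along x they sit between the end posts with a 83 mm gap after the −x posts and between neighbouring slats, leaving 93 mm before the +x posts.


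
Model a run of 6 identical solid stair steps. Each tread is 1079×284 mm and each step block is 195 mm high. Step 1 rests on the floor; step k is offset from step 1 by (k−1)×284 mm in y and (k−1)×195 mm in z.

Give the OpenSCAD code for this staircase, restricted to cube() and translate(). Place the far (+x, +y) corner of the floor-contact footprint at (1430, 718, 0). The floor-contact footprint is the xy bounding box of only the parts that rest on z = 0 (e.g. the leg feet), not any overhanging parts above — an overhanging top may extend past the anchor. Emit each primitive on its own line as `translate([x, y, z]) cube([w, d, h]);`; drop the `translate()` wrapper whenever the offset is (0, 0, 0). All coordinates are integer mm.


translate([351, 434, 0]) cube([1079, 284, 195]);
translate([351, 718, 195]) cube([1079, 284, 195]);
translate([351, 1002, 390]) cube([1079, 284, 195]);
translate([351, 1286, 585]) cube([1079, 284, 195]);
translate([351, 1570, 780]) cube([1079, 284, 195]);
translate([351, 1854, 975]) cube([1079, 284, 195]);


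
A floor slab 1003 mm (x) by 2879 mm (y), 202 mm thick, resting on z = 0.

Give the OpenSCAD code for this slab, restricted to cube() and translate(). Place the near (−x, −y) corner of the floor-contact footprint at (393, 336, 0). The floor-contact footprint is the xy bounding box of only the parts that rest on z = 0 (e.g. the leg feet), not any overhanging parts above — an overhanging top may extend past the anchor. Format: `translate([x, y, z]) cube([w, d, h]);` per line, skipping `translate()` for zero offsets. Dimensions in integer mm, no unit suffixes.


translate([393, 336, 0]) cube([1003, 2879, 202]);


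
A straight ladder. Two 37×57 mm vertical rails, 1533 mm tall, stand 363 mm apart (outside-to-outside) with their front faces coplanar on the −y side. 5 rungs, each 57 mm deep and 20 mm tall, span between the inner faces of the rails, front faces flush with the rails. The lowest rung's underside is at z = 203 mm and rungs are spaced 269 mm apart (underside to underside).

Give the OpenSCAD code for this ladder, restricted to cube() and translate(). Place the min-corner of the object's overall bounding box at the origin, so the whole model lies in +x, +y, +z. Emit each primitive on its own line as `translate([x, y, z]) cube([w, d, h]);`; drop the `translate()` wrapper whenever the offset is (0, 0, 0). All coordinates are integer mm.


cube([37, 57, 1533]);
translate([326, 0, 0]) cube([37, 57, 1533]);
translate([37, 0, 203]) cube([289, 57, 20]);
translate([37, 0, 472]) cube([289, 57, 20]);
translate([37, 0, 741]) cube([289, 57, 20]);
translate([37, 0, 1010]) cube([289, 57, 20]);
translate([37, 0, 1279]) cube([289, 57, 20]);


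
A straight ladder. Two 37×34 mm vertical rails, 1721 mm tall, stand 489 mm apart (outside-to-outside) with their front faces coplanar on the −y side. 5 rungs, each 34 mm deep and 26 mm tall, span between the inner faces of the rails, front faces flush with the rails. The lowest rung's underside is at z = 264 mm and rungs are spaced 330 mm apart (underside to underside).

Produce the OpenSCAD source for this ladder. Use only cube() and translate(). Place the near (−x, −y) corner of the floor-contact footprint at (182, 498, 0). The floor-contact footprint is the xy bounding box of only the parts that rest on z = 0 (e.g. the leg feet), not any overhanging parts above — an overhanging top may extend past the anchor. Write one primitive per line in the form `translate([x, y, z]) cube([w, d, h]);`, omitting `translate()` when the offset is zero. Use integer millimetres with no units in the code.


translate([182, 498, 0]) cube([37, 34, 1721]);
translate([634, 498, 0]) cube([37, 34, 1721]);
translate([219, 498, 264]) cube([415, 34, 26]);
translate([219, 498, 594]) cube([415, 34, 26]);
translate([219, 498, 924]) cube([415, 34, 26]);
translate([219, 498, 1254]) cube([415, 34, 26]);
translate([219, 498, 1584]) cube([415, 34, 26]);


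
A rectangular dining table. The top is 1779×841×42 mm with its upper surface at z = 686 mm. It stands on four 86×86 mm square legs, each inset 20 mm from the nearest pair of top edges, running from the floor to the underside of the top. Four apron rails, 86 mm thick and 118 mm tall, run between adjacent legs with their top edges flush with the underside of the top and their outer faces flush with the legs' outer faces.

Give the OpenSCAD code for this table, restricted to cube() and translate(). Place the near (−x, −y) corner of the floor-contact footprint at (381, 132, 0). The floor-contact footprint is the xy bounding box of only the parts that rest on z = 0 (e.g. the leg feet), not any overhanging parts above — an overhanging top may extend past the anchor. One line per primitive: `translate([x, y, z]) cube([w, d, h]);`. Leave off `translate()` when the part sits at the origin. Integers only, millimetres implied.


translate([361, 112, 644]) cube([1779, 841, 42]);
translate([381, 132, 0]) cube([86, 86, 644]);
translate([2034, 132, 0]) cube([86, 86, 644]);
translate([381, 847, 0]) cube([86, 86, 644]);
translate([2034, 847, 0]) cube([86, 86, 644]);
translate([467, 132, 526]) cube([1567, 86, 118]);
translate([467, 847, 526]) cube([1567, 86, 118]);
translate([381, 218, 526]) cube([86, 629, 118]);
translate([2034, 218, 526]) cube([86, 629, 118]);


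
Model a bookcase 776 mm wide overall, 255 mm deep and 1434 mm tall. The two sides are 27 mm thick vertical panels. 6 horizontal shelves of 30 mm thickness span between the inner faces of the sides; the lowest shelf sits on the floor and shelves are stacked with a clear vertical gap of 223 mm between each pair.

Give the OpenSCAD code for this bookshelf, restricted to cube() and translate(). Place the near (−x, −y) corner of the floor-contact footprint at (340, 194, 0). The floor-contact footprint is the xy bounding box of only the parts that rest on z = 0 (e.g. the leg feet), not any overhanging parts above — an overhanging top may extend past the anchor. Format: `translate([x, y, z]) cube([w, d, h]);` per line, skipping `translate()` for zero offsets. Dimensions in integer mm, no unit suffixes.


translate([340, 194, 0]) cube([27, 255, 1434]);
translate([1089, 194, 0]) cube([27, 255, 1434]);
translate([367, 194, 0]) cube([722, 255, 30]);
translate([367, 194, 253]) cube([722, 255, 30]);
translate([367, 194, 506]) cube([722, 255, 30]);
translate([367, 194, 759]) cube([722, 255, 30]);
translate([367, 194, 1012]) cube([722, 255, 30]);
translate([367, 194, 1265]) cube([722, 255, 30]);


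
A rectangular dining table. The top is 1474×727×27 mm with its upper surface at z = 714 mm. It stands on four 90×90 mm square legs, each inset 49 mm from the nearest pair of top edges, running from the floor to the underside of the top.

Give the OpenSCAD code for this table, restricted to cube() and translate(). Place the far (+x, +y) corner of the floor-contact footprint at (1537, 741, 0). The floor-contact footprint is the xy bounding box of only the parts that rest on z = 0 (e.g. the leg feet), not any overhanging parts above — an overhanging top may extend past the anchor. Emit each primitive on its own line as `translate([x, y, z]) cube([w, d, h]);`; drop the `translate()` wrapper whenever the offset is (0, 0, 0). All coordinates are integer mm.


translate([112, 63, 687]) cube([1474, 727, 27]);
translate([161, 112, 0]) cube([90, 90, 687]);
translate([1447, 112, 0]) cube([90, 90, 687]);
translate([161, 651, 0]) cube([90, 90, 687]);
translate([1447, 651, 0]) cube([90, 90, 687]);


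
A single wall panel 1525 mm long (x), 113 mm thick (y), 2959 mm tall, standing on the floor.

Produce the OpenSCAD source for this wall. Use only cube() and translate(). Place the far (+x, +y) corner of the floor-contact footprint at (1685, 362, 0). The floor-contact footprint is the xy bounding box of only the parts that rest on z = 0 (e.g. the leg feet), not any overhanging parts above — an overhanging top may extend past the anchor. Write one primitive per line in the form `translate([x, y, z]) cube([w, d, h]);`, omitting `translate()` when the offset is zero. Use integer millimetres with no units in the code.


translate([160, 249, 0]) cube([1525, 113, 2959]);


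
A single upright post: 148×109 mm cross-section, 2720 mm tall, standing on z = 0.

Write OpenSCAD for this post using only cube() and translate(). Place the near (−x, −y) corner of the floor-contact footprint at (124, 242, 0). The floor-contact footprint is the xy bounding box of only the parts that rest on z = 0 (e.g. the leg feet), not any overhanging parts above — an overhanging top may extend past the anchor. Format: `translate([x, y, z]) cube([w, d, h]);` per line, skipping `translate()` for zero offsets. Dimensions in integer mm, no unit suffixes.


translate([124, 242, 0]) cube([148, 109, 2720]);


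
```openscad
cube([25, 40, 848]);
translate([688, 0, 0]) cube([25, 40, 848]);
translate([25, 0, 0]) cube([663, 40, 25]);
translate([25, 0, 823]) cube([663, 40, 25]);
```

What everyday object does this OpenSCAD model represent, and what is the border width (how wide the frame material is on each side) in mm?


A picture frame. The border width is 25 mm.

Four thin pieces enclosing a rectangular opening — a picture frame. The two full-height stiles are 848 mm tall; the top rail sits at z = 823 and is 25 mm tall, so the border above the opening is 848 − 823 = 25 mm, matching the stile x-width.


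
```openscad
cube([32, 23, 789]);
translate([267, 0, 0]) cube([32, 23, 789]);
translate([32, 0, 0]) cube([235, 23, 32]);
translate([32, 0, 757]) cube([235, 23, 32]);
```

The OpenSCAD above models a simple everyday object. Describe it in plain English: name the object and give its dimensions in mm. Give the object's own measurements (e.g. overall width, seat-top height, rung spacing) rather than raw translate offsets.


A rectangular picture frame lying in the x–z plane (depth along y). The opening is 235 mm wide (x) by 725 mm tall (z), surrounded by a border 32 mm wide on all four sides. The frame is 23 mm deep and is made of two full-height vertical stiles with two horizontal rails fitted between them.


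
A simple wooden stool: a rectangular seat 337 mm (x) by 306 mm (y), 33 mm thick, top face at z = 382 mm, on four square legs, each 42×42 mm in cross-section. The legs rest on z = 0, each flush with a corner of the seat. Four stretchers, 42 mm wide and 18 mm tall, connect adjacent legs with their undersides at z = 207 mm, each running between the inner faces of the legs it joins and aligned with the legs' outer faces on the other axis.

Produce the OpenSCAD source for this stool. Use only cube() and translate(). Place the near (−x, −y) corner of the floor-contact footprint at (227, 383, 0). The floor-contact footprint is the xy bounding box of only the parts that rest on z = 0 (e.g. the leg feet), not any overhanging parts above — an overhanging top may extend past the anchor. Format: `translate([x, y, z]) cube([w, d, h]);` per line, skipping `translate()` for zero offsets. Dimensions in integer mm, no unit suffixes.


// leg_h = 382 - 33 = 349
// stretcher span = 337 - 2*42 = 253
translate([227, 383, 349]) cube([337, 306, 33]);
translate([227, 383, 0]) cube([42, 42, 349]);
translate([522, 383, 0]) cube([42, 42, 349]);
translate([227, 647, 0]) cube([42, 42, 349]);
translate([522, 647, 0]) cube([42, 42, 349]);
translate([269, 383, 207]) cube([253, 42, 18]);
translate([269, 647, 207]) cube([253, 42, 18]);
translate([227, 425, 207]) cube([42, 222, 18]);
translate([522, 425, 207]) cube([42, 222, 18]);


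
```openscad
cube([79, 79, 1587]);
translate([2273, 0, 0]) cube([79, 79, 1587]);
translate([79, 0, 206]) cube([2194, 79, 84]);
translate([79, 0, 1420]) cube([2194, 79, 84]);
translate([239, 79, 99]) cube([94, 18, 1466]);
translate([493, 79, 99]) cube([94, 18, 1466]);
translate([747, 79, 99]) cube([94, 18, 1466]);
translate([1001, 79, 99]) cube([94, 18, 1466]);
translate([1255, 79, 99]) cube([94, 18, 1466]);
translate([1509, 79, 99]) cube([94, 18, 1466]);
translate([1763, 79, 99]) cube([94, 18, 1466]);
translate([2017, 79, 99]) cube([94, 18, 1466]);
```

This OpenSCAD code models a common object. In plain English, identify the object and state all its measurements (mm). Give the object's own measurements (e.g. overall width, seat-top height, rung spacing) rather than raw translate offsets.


A fence section. Two 79×79 mm posts, 1587 mm tall, stand on the floor with a clear span of 2194 mm between their inner faces. Two horizontal rails of 79×84 mm section span the gap between the posts with their undersides at z = 206 mm and z = 1420 mm, flush with the posts' −y face. 8 pickets, each 94 mm wide, 18 mm thick and 1466 mm tall, are fixed to the +y face of the rails with their bottoms at z = 99 mm, spaced across the span with a 160 mm gap after the −x post and between neighbouring pickets, with 162 mm left before the +x post.


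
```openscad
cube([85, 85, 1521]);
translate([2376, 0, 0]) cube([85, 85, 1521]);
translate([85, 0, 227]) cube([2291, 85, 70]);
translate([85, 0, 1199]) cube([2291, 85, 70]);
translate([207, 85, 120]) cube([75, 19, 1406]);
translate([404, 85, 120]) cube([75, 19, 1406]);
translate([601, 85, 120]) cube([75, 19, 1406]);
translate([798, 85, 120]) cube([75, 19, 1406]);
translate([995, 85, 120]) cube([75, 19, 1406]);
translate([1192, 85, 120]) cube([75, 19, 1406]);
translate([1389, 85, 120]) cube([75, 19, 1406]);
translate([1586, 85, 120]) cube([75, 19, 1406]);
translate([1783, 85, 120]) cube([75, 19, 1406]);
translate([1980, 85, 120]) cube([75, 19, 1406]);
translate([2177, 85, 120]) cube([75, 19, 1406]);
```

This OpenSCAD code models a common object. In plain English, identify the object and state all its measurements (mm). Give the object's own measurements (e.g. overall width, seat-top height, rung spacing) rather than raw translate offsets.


A fence section. Two 85×85 mm posts, 1521 mm tall, stand on the floor with a clear span of 2291 mm between their inner faces. Two horizontal rails of 85×70 mm section span the gap between the posts with their undersides at z = 227 mm and z = 1199 mm, flush with the posts' −y face. 11 pickets, each 75 mm wide, 19 mm thick and 1406 mm tall, are fixed to the +y face of the rails with their bottoms at z = 120 mm, spaced across the span with a 122 mm gap after the −x post and between neighbouring pickets, with 124 mm left before the +x post.


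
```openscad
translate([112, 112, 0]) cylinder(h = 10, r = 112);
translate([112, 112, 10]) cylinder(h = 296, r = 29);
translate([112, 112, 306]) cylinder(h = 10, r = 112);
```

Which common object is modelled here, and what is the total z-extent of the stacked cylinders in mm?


A spool. The overall height is 316 mm.

Three coaxial cylinders, large–small–large — a spool. Two 10 mm flanges and a 296 mm core give 10 + 296 + 10 = 316 mm.


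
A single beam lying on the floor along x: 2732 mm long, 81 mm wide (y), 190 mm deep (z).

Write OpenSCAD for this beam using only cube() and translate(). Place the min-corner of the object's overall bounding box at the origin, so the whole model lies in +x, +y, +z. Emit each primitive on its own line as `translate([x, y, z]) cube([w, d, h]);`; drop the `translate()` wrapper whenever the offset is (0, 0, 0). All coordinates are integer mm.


cube([2732, 81, 190]);


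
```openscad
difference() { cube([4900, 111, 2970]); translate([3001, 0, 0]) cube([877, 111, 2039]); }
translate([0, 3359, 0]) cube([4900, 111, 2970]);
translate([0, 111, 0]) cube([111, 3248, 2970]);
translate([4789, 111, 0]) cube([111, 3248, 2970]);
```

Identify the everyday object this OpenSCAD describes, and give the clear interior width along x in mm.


A single room. The interior width is 4678 mm.

Four walls enclosing a rectangle with a door in the front wall — a room. Outside width 4900 minus two 111 mm walls gives 4678 mm.


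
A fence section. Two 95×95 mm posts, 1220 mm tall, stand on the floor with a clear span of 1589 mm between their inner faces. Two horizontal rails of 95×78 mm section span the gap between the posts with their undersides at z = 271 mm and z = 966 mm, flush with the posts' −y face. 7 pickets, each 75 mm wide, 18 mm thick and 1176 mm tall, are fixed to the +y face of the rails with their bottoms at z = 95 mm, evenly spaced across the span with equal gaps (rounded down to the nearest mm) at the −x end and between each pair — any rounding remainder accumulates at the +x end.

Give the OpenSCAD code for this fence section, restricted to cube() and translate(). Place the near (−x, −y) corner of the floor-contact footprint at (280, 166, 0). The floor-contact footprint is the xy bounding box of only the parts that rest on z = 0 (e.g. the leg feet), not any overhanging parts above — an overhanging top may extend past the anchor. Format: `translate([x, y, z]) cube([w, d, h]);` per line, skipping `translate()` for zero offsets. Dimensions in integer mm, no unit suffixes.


translate([280, 166, 0]) cube([95, 95, 1220]);
translate([1964, 166, 0]) cube([95, 95, 1220]);
translate([375, 166, 271]) cube([1589, 95, 78]);
translate([375, 166, 966]) cube([1589, 95, 78]);
translate([508, 261, 95]) cube([75, 18, 1176]);
translate([716, 261, 95]) cube([75, 18, 1176]);
translate([924, 261, 95]) cube([75, 18, 1176]);
translate([1132, 261, 95]) cube([75, 18, 1176]);
translate([1340, 261, 95]) cube([75, 18, 1176]);
translate([1548, 261, 95]) cube([75, 18, 1176]);
translate([1756, 261, 95]) cube([75, 18, 1176]);


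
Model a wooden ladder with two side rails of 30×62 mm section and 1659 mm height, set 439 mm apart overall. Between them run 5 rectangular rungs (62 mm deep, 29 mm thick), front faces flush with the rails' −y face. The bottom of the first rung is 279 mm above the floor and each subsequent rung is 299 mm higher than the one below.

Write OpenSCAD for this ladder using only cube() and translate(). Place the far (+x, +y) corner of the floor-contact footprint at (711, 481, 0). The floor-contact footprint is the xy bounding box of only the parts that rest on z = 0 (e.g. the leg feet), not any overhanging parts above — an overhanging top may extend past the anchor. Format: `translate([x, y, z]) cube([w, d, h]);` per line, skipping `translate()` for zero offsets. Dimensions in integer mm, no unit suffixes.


translate([272, 419, 0]) cube([30, 62, 1659]);
translate([681, 419, 0]) cube([30, 62, 1659]);
translate([302, 419, 279]) cube([379, 62, 29]);
translate([302, 419, 578]) cube([379, 62, 29]);
translate([302, 419, 877]) cube([379, 62, 29]);
translate([302, 419, 1176]) cube([379, 62, 29]);
translate([302, 419, 1475]) cube([379, 62, 29]);


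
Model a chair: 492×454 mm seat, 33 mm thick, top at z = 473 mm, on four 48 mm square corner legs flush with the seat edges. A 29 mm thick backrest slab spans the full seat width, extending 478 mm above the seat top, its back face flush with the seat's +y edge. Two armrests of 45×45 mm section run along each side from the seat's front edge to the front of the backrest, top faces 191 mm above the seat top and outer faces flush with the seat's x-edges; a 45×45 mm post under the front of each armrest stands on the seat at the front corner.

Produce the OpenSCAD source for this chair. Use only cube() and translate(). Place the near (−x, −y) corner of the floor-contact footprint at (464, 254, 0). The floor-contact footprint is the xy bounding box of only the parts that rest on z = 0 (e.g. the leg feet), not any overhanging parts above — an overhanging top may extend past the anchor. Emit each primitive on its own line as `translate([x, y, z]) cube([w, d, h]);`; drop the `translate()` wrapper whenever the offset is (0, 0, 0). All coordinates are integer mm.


// leg_h = 473 - 33 = 440
// arm post h = 191 - 45 = 146
translate([464, 254, 440]) cube([492, 454, 33]);
translate([464, 254, 0]) cube([48, 48, 440]);
translate([908, 254, 0]) cube([48, 48, 440]);
translate([464, 660, 0]) cube([48, 48, 440]);
translate([908, 660, 0]) cube([48, 48, 440]);
translate([464, 679, 473]) cube([492, 29, 478]);
translate([464, 254, 619]) cube([45, 425, 45]);
translate([911, 254, 619]) cube([45, 425, 45]);
translate([464, 254, 473]) cube([45, 45, 146]);
translate([911, 254, 473]) cube([45, 45, 146]);


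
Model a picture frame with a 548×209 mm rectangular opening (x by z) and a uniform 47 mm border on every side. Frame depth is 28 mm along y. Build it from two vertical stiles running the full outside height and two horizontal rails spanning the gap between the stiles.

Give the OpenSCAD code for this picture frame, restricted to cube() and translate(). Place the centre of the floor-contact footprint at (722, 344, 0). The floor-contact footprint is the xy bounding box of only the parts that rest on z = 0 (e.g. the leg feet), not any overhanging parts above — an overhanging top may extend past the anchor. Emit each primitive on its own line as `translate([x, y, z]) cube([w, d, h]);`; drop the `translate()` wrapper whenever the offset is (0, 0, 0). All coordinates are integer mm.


translate([401, 330, 0]) cube([47, 28, 303]);
translate([996, 330, 0]) cube([47, 28, 303]);
translate([448, 330, 0]) cube([548, 28, 47]);
translate([448, 330, 256]) cube([548, 28, 47]);
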